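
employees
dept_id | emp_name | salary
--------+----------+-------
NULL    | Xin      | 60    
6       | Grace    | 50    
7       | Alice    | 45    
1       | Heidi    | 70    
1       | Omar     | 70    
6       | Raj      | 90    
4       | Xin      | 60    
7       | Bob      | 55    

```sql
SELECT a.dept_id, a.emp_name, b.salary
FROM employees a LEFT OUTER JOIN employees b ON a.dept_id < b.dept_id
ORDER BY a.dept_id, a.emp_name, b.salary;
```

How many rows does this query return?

21

LEFT JOIN keeps every row from `employees a`; unmatched rows get NULL for `employees b`'s columns.
Matching on a.dept_id < b.dept_id. A NULL in a compared column never satisfies the condition.
- a row (dept_id=NULL): no match → kept, b columns NULL.
- a row (dept_id=6): matches 2 b row(s) → 2 output row(s).
- a row (dept_id=7): no match → kept, b columns NULL.
- a row (dept_id=1): matches 5 b row(s) → 5 output row(s).
- a row (dept_id=1): matches 5 b row(s) → 5 output row(s).
- a row (dept_id=6): matches 2 b row(s) → 2 output row(s).
- a row (dept_id=4): matches 4 b row(s) → 4 output row(s).
- a row (dept_id=7): no match → kept, b columns NULL.
Total: 18 matched + 3 padded = 21 rows.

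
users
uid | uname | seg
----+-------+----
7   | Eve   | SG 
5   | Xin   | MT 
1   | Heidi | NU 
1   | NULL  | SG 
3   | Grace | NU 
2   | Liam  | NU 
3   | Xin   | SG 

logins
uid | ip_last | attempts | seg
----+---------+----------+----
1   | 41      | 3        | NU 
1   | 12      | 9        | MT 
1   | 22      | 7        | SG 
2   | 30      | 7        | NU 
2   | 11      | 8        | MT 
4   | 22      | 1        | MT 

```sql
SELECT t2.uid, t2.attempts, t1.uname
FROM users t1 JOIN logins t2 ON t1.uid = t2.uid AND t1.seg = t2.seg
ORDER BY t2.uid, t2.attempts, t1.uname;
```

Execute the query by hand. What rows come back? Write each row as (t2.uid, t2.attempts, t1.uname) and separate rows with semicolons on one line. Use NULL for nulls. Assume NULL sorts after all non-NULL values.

INNER JOIN keeps only pairs where the ON condition holds.
Matching on t1.uid = t2.uid AND t1.seg = t2.seg.
- t1 (uid=7, seg=SG) has no partner → excluded.
- t1 (uid=5, seg=MT) has no partner → excluded.
- t1 (uid=1, seg=NU) pairs with 1 row(s) of t2.
- t1 (uid=1, seg=SG) pairs with 1 row(s) of t2.
- t1 (uid=3, seg=NU) has no partner → excluded.
- t1 (uid=2, seg=NU) pairs with 1 row(s) of t2.
- t1 (uid=3, seg=SG) has no partner → excluded.
After projecting and ordering:
t2.uid | t2.attempts | t1.uname
1 | 3 | Heidi
1 | 7 | NULL
2 | 7 | Liam

(1, 3, Heidi); (1, 7, NULL); (2, 7, Liam)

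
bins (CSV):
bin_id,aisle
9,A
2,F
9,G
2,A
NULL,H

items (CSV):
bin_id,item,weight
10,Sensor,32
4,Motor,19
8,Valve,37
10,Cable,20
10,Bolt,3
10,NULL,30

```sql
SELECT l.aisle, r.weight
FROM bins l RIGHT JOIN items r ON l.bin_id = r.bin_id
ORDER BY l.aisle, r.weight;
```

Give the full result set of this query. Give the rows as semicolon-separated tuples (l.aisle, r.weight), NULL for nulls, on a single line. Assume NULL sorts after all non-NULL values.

RIGHT JOIN keeps every row from `items`; unmatched rows get NULL for `bins`'s columns.
Matching on l.bin_id = r.bin_id. A NULL in a compared column never satisfies the condition.
- l (bin_id=9) has no partner in r.
- l (bin_id=2) has no partner in r.
- l (bin_id=9) has no partner in r.
- l (bin_id=2) has no partner in r.
- l (bin_id=NULL) has no partner in r.
- 6 row(s) from r found no l partner → padded with NULL.
After projecting and ordering:
l.aisle | r.weight
NULL | 3
NULL | 19
NULL | 20
NULL | 30
NULL | 32
NULL | 37

(NULL, 3); (NULL, 19); (NULL, 20); (NULL, 30); (NULL, 32); (NULL, 37)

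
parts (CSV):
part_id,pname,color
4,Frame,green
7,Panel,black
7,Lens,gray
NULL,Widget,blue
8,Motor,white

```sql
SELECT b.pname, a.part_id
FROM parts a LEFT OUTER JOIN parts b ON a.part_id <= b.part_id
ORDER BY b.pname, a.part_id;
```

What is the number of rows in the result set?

LEFT JOIN keeps every row from `parts a`; unmatched rows get NULL for `parts b`'s columns.
Matching on a.part_id <= b.part_id. A NULL in a compared column never satisfies the condition.
Matched pairs: 11; unmatched a rows kept: 1.
Total: 11 matched + 1 padded = 12 rows.

12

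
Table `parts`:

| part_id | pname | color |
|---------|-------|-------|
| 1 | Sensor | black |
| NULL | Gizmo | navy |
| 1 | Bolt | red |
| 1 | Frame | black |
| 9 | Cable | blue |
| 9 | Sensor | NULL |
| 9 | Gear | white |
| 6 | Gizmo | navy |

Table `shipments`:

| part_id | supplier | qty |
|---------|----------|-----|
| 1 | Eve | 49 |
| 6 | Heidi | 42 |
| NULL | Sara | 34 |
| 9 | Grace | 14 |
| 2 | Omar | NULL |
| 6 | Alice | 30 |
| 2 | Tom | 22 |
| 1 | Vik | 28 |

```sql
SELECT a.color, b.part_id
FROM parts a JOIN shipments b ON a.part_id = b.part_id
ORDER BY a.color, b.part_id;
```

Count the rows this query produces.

INNER JOIN keeps only pairs where the ON condition holds.
Matching on a.part_id = b.part_id. A NULL in a compared column never satisfies the condition.
- a row (part_id=1): matches 2 b row(s) → 2 output row(s).
- a row (part_id=NULL): no match → dropped.
- a row (part_id=1): matches 2 b row(s) → 2 output row(s).
- a row (part_id=1): matches 2 b row(s) → 2 output row(s).
- a row (part_id=9): matches 1 b row(s) → 1 output row(s).
- a row (part_id=9): matches 1 b row(s) → 1 output row(s).
- a row (part_id=9): matches 1 b row(s) → 1 output row(s).
- a row (part_id=6): matches 2 b row(s) → 2 output row(s).
Total: 11 rows.

11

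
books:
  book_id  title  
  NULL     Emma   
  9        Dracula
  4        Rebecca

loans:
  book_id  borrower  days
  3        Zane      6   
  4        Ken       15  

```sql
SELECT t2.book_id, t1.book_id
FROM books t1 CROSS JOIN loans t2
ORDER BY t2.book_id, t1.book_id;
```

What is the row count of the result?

6

CROSS JOIN pairs every row of `books` with every row of `loans`: 3 × 2 = 6 rows.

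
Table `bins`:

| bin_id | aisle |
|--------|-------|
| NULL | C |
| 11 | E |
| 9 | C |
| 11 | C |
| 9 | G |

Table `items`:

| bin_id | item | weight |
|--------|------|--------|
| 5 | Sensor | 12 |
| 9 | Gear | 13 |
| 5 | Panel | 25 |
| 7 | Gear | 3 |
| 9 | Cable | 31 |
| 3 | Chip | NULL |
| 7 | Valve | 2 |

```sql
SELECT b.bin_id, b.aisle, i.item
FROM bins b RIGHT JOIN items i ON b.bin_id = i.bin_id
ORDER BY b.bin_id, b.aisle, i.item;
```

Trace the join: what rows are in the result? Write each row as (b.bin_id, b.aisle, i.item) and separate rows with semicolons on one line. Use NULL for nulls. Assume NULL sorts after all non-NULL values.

(9, C, Cable); (9, C, Gear); (9, G, Cable); (9, G, Gear); (NULL, NULL, Chip); (NULL, NULL, Gear); (NULL, NULL, Panel); (NULL, NULL, Sensor); (NULL, NULL, Valve)

RIGHT JOIN keeps every row from `items`; unmatched rows get NULL for `bins`'s columns.
Matching on b.bin_id = i.bin_id. A NULL in a compared column never satisfies the condition.
- b (bin_id=NULL) has no partner in i.
- b (bin_id=11) has no partner in i.
- b (bin_id=9) pairs with 2 row(s) of i.
- b (bin_id=11) has no partner in i.
- b (bin_id=9) pairs with 2 row(s) of i.
- plus 5 unmatched i row(s), each kept with NULL b columns.
After projecting and ordering:
b.bin_id | b.aisle | i.item
9 | C | Cable
9 | C | Gear
9 | G | Cable
9 | G | Gear
NULL | NULL | Chip
NULL | NULL | Gear
NULL | NULL | Panel
NULL | NULL | Sensor
NULL | NULL | Valve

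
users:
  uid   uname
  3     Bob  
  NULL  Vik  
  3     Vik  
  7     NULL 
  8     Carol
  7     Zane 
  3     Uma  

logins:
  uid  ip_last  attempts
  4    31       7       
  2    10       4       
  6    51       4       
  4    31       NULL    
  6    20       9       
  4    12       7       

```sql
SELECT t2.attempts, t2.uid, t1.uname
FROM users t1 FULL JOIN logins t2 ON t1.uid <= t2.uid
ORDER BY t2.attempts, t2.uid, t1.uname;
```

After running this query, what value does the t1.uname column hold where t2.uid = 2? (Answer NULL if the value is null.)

NULL

FULL OUTER JOIN keeps every row from both sides; unmatched rows get NULL for the other side's columns.
Matching on t1.uid <= t2.uid. A NULL in a compared column never satisfies the condition.
- t1 row (uid=3): matches 5 t2 row(s) → 5 output row(s).
- t1 row (uid=NULL): no match → kept, t2 columns NULL.
- t1 row (uid=3): matches 5 t2 row(s) → 5 output row(s).
- t1 row (uid=7): no match → kept, t2 columns NULL.
- t1 row (uid=8): no match → kept, t2 columns NULL.
- t1 row (uid=7): no match → kept, t2 columns NULL.
- t1 row (uid=3): matches 5 t2 row(s) → 5 output row(s).
- 1 row(s) from t2 found no t1 partner → padded with NULL.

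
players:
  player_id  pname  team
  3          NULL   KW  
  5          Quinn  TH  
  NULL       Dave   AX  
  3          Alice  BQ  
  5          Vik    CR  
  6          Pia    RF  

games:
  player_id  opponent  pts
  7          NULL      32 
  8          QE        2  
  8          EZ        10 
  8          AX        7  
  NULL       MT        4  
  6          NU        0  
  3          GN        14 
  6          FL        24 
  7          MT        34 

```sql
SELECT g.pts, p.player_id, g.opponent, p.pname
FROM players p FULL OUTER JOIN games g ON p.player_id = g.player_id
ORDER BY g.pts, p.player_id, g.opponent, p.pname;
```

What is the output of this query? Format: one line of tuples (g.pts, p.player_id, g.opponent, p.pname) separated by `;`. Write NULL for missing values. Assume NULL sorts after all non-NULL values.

(0, 6, NU, Pia); (2, NULL, QE, NULL); (4, NULL, MT, NULL); (7, NULL, AX, NULL); (10, NULL, EZ, NULL); (14, 3, GN, Alice); (14, 3, GN, NULL); (24, 6, FL, Pia); (32, NULL, NULL, NULL); (34, NULL, MT, NULL); (NULL, 5, NULL, Quinn); (NULL, 5, NULL, Vik); (NULL, NULL, NULL, Dave)

FULL OUTER JOIN keeps every row from both sides; unmatched rows get NULL for the other side's columns.
Matching on p.player_id = g.player_id. A NULL in a compared column never satisfies the condition.
Matched pairs: 4; unmatched p rows kept: 3; unmatched g rows kept: 6.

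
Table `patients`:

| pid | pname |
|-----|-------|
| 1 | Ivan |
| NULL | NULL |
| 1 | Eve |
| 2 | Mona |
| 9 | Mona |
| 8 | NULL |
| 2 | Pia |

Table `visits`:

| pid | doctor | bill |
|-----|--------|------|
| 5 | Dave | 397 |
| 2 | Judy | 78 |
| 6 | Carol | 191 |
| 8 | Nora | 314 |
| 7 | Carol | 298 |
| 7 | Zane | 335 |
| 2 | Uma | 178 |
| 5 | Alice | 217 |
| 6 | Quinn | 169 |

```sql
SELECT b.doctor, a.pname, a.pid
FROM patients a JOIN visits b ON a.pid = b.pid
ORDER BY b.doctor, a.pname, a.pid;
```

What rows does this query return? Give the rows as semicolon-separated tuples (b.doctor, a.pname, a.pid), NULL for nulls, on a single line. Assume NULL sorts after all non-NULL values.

(Judy, Mona, 2); (Judy, Pia, 2); (Nora, NULL, 8); (Uma, Mona, 2); (Uma, Pia, 2)

INNER JOIN keeps only pairs where the ON condition holds.
Matching on a.pid = b.pid. A NULL in a compared column never satisfies the condition.
Matched pairs: 5.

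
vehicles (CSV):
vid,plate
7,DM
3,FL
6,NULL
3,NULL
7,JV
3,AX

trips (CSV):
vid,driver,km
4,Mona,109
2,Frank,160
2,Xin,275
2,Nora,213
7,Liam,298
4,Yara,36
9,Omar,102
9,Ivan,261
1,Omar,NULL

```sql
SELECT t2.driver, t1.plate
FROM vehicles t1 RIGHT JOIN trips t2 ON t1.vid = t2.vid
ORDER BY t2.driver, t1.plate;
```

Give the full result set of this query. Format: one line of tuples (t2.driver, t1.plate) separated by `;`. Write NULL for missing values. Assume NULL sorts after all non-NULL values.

RIGHT JOIN keeps every row from `trips`; unmatched rows get NULL for `vehicles`'s columns.
Matching on t1.vid = t2.vid.
Matched pairs: 2; unmatched t2 rows kept: 8.

(Frank, NULL); (Ivan, NULL); (Liam, DM); (Liam, JV); (Mona, NULL); (Nora, NULL); (Omar, NULL); (Omar, NULL); (Xin, NULL); (Yara, NULL)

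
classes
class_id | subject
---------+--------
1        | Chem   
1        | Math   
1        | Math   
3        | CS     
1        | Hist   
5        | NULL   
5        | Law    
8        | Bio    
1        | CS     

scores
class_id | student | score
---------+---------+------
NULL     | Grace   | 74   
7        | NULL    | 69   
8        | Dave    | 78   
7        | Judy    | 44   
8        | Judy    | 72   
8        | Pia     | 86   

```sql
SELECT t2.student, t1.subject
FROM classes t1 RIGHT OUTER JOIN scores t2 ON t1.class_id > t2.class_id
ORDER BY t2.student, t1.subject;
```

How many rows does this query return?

6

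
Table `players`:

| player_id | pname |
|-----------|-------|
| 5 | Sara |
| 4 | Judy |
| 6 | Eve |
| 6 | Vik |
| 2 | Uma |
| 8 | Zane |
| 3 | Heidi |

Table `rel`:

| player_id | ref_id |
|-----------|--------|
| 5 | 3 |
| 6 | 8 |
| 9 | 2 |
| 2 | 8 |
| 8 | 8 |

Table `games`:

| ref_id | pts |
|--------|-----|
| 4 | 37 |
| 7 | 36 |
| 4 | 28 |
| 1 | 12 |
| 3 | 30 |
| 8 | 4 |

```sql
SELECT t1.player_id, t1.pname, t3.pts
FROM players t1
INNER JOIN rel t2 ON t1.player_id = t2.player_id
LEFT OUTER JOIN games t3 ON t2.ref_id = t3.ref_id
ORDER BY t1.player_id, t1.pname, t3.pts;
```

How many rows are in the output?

5

Evaluate left to right. First `players t1 INNER JOIN rel t2` on player_id: 5 row(s).
Then LEFT JOIN `games t3` on ref_id: each of those 5 rows is kept; rows whose t2.ref_id has no match in t3 get NULL for t3's columns.
Result: 5 row(s).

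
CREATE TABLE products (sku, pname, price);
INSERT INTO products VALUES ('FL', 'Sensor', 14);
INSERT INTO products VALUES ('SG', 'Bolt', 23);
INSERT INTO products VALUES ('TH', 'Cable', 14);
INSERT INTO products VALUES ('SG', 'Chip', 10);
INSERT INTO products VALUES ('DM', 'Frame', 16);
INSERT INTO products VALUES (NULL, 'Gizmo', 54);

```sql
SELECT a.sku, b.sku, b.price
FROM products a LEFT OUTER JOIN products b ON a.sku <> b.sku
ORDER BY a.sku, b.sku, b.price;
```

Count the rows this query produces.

LEFT JOIN keeps every row from `products a`; unmatched rows get NULL for `products b`'s columns.
Matching on a.sku <> b.sku. A NULL in a compared column never satisfies the condition.
Matched pairs: 18; unmatched a rows kept: 1.
Total: 18 matched + 1 padded = 19 rows.

19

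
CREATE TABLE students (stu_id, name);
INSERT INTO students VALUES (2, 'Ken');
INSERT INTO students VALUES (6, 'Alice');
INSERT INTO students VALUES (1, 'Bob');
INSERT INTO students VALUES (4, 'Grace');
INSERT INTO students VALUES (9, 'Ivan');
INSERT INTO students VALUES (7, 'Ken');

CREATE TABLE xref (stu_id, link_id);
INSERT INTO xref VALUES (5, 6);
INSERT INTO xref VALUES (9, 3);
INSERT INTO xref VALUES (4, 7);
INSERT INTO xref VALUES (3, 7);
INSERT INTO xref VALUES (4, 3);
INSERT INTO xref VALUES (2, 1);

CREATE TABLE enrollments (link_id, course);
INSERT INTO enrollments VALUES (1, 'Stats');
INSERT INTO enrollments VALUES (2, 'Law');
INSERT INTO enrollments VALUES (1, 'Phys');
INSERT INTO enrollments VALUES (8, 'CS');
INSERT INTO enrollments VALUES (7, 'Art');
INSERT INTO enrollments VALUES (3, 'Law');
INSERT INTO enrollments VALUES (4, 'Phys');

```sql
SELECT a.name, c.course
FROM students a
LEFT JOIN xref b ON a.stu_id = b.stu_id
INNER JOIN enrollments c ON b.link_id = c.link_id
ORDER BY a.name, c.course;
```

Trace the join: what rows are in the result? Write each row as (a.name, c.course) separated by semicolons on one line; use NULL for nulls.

(Grace, Art); (Grace, Law); (Ivan, Law); (Ken, Phys); (Ken, Stats)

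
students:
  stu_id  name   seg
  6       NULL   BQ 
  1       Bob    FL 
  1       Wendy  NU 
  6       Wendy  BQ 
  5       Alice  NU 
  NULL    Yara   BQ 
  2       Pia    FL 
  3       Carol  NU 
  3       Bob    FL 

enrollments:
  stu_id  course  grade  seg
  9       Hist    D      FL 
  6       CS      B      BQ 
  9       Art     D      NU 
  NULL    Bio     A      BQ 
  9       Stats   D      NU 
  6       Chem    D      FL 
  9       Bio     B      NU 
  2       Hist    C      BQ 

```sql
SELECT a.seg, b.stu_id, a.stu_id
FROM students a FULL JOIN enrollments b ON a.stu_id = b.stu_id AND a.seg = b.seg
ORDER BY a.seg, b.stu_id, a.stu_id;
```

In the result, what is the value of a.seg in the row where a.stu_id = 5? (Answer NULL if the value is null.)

NU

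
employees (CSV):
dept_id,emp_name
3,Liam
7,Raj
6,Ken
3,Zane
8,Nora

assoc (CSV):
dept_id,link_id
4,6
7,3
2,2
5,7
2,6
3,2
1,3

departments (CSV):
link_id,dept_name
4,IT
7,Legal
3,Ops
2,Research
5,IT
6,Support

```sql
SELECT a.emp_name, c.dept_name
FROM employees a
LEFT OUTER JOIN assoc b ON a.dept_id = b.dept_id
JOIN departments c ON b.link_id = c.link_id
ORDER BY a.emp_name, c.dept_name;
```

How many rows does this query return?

3

Step 1 — a LEFT JOIN b on dept_id → 5 row(s).
Then INNER JOIN `departments c` on link_id: keep only rows whose b.link_id appears in c.
Result: 3 row(s).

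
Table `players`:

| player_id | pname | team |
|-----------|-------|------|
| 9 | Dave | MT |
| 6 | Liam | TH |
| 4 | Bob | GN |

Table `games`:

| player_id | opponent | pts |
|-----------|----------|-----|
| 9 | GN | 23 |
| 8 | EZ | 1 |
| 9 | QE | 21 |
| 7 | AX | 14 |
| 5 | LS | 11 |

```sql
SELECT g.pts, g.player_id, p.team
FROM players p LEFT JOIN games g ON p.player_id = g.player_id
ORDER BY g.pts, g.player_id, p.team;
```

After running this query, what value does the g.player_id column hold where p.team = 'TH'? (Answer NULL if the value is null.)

NULL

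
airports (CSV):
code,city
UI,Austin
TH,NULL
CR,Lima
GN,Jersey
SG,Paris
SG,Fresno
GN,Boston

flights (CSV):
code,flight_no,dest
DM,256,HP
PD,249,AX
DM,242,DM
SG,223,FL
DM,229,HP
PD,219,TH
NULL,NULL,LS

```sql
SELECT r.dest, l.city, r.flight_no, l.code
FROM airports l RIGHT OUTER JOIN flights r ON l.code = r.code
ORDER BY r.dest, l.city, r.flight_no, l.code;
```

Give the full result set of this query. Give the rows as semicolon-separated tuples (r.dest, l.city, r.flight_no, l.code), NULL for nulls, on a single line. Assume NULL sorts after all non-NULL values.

(AX, NULL, 249, NULL); (DM, NULL, 242, NULL); (FL, Fresno, 223, SG); (FL, Paris, 223, SG); (HP, NULL, 229, NULL); (HP, NULL, 256, NULL); (LS, NULL, NULL, NULL); (TH, NULL, 219, NULL)

RIGHT JOIN keeps every row from `flights`; unmatched rows get NULL for `airports`'s columns.
Matching on l.code = r.code. A NULL in a compared column never satisfies the condition.
- code=UI: no matching r row.
- code=TH: no matching r row.
- code=CR: no matching r row.
- code=GN: no matching r row.
- code=SG: 1 matching r row(s), so 1 row(s) emitted.
- code=SG: 1 matching r row(s), so 1 row(s) emitted.
- code=GN: no matching r row.
- 6 row(s) from r found no l partner → padded with NULL.
After projecting and ordering:
r.dest | l.city | r.flight_no | l.code
AX | NULL | 249 | NULL
DM | NULL | 242 | NULL
FL | Fresno | 223 | SG
FL | Paris | 223 | SG
HP | NULL | 229 | NULL
HP | NULL | 256 | NULL
LS | NULL | NULL | NULL
TH | NULL | 219 | NULL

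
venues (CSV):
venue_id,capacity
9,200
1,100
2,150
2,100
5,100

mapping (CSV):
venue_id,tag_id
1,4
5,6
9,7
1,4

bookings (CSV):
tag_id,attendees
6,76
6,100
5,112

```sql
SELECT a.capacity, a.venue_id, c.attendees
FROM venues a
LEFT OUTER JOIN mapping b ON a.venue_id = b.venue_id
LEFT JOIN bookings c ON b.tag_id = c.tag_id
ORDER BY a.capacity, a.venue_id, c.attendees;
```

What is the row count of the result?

Joins associate left-to-right: venues LEFT JOIN mapping on venue_id gives 6 intermediate row(s).
Then LEFT JOIN `bookings c` on tag_id: each of those 6 rows is kept; rows whose b.tag_id has no match in c get NULL for c's columns.
Result: 7 row(s).

7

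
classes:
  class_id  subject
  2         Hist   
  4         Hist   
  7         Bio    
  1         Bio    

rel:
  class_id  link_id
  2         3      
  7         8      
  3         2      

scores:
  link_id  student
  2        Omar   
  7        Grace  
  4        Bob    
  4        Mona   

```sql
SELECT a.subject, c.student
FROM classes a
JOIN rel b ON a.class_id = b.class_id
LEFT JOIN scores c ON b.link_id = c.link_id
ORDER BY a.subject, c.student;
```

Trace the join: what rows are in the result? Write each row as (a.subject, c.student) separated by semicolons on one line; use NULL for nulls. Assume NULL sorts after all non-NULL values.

(Bio, NULL); (Hist, NULL)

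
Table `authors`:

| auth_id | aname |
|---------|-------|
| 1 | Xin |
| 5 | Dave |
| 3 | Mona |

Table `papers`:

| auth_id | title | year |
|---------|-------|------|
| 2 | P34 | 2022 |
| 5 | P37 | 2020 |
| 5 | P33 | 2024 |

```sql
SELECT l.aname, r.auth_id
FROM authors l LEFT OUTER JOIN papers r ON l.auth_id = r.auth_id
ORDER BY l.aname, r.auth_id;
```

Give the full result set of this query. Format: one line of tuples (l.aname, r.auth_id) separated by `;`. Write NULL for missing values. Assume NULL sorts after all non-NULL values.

(Dave, 5); (Dave, 5); (Mona, NULL); (Xin, NULL)

LEFT JOIN keeps every row from `authors`; unmatched rows get NULL for `papers`'s columns.
Matching on l.auth_id = r.auth_id.
- l row (auth_id=1): no match → kept, r columns NULL.
- l row (auth_id=5): matches 2 r row(s) → 2 output row(s).
- l row (auth_id=3): no match → kept, r columns NULL.
After projecting and ordering:
l.aname | r.auth_id
Dave | 5
Dave | 5
Mona | NULL
Xin | NULL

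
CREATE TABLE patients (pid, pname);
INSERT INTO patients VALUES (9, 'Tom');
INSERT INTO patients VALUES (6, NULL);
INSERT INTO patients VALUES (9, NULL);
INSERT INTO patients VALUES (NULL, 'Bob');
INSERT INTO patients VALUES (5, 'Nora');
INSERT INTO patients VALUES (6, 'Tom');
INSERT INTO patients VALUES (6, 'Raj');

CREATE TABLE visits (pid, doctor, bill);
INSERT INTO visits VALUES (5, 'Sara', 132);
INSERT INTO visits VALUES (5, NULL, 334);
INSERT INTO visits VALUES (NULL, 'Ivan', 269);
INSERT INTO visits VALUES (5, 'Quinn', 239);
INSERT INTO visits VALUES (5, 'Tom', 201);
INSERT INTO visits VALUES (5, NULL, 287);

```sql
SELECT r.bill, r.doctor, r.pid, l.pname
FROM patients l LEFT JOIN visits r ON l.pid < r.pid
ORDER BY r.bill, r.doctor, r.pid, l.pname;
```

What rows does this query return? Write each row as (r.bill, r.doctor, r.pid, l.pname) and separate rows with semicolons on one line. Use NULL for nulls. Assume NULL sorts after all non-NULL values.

LEFT JOIN keeps every row from `patients`; unmatched rows get NULL for `visits`'s columns.
Matching on l.pid < r.pid. A NULL in a compared column never satisfies the condition.
Matched pairs: 0; unmatched l rows kept: 7.

(NULL, NULL, NULL, Bob); (NULL, NULL, NULL, Nora); (NULL, NULL, NULL, Raj); (NULL, NULL, NULL, Tom); (NULL, NULL, NULL, Tom); (NULL, NULL, NULL, NULL); (NULL, NULL, NULL, NULL)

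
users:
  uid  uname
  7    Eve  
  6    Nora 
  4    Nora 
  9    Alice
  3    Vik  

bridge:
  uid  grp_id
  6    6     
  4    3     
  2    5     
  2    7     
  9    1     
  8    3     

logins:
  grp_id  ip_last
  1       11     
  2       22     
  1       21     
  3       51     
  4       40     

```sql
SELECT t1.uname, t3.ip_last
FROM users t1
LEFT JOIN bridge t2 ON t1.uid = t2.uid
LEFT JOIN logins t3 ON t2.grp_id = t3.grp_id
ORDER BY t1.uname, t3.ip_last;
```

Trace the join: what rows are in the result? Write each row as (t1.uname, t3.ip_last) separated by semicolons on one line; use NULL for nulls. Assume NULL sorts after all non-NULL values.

(Alice, 11); (Alice, 21); (Eve, NULL); (Nora, 51); (Nora, NULL); (Vik, NULL)

Step 1 — t1 LEFT JOIN t2 on uid → 5 row(s).
Then LEFT JOIN `logins t3` on grp_id: each of those 5 rows is kept; rows whose t2.grp_id has no match in t3 get NULL for t3's columns.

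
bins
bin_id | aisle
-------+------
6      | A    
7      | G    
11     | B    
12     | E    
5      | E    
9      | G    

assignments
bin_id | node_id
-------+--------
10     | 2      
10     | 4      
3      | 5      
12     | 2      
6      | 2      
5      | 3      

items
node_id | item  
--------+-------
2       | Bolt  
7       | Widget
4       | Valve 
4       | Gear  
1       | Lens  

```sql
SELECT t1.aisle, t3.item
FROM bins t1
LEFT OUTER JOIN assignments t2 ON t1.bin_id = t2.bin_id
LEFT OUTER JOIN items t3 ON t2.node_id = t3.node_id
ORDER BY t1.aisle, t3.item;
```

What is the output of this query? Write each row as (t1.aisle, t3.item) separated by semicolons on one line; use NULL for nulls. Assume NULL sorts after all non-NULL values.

(A, Bolt); (B, NULL); (E, Bolt); (E, NULL); (G, NULL); (G, NULL)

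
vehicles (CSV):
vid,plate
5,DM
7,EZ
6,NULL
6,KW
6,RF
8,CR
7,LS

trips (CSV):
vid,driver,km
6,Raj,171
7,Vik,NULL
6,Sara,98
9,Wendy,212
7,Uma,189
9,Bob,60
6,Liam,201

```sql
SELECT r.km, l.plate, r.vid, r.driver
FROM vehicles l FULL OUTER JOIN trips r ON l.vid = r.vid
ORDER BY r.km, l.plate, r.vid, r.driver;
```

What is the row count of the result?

FULL OUTER JOIN keeps every row from both sides; unmatched rows get NULL for the other side's columns.
Matching on l.vid = r.vid.
- l row (vid=5): no match → kept, r columns NULL.
- l row (vid=7): matches 2 r row(s) → 2 output row(s).
- l row (vid=6): matches 3 r row(s) → 3 output row(s).
- l row (vid=6): matches 3 r row(s) → 3 output row(s).
- l row (vid=6): matches 3 r row(s) → 3 output row(s).
- l row (vid=8): no match → kept, r columns NULL.
- l row (vid=7): matches 2 r row(s) → 2 output row(s).
- 2 row(s) from r found no l partner → padded with NULL.
Total: 13 matched + 4 padded = 17 rows.

17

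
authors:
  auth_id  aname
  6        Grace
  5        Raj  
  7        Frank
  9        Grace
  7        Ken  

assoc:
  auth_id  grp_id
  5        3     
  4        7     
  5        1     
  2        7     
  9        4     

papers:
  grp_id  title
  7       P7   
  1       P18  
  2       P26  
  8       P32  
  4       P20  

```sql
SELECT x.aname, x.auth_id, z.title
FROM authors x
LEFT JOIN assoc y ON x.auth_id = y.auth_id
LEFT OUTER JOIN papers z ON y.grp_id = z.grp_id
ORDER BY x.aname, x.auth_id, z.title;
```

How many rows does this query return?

Step 1 — x LEFT JOIN y on auth_id → 6 row(s).
Then LEFT JOIN `papers z` on grp_id: each of those 6 rows is kept; rows whose y.grp_id has no match in z get NULL for z's columns.
Result: 6 row(s).

6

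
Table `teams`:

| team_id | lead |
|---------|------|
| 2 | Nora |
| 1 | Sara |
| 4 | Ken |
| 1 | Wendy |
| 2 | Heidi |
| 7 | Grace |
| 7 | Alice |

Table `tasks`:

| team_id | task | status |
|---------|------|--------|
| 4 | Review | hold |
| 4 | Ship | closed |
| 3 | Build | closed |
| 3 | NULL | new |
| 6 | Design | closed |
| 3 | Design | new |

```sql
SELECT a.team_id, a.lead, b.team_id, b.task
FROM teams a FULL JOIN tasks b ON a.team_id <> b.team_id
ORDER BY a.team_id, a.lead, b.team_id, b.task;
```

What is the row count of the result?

FULL OUTER JOIN keeps every row from both sides; unmatched rows get NULL for the other side's columns.
Matching on a.team_id <> b.team_id.
Matched pairs: 40; unmatched a rows kept: 0; unmatched b rows kept: 0.
Total: 40 rows.

40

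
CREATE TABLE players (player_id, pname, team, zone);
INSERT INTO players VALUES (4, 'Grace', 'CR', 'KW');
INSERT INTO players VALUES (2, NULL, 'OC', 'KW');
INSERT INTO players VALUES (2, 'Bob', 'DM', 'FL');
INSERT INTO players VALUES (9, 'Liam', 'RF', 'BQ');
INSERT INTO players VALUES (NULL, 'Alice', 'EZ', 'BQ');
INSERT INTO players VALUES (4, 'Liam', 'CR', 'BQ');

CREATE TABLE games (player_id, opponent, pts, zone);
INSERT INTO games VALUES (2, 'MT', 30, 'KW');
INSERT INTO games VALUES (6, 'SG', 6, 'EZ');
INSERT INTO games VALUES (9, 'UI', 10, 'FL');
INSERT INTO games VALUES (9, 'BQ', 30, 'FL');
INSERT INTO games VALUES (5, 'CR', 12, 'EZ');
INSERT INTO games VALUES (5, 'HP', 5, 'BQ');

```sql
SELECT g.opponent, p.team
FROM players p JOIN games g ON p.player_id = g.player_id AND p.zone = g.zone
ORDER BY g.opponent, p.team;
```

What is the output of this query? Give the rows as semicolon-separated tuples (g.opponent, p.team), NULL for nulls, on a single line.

(MT, OC)

INNER JOIN keeps only pairs where the ON condition holds.
Matching on p.player_id = g.player_id AND p.zone = g.zone. A NULL in a compared column never satisfies the condition.
Matched pairs: 1.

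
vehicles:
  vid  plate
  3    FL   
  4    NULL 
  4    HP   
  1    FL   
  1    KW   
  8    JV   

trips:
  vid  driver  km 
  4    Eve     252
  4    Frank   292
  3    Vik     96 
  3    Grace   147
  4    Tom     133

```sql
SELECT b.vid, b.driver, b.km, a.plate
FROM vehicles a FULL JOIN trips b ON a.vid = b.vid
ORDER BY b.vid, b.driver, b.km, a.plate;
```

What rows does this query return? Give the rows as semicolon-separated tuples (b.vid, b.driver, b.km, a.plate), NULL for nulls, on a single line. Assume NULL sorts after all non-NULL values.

FULL OUTER JOIN keeps every row from both sides; unmatched rows get NULL for the other side's columns.
Matching on a.vid = b.vid.
- vid=3: 2 matching b row(s), so 2 row(s) emitted.
- vid=4: 3 matching b row(s), so 3 row(s) emitted.
- vid=4: 3 matching b row(s), so 3 row(s) emitted.
- vid=1: no b row matches, row kept with b columns NULL.
- vid=1: no b row matches, row kept with b columns NULL.
- vid=8: no b row matches, row kept with b columns NULL.

(3, Grace, 147, FL); (3, Vik, 96, FL); (4, Eve, 252, HP); (4, Eve, 252, NULL); (4, Frank, 292, HP); (4, Frank, 292, NULL); (4, Tom, 133, HP); (4, Tom, 133, NULL); (NULL, NULL, NULL, FL); (NULL, NULL, NULL, JV); (NULL, NULL, NULL, KW)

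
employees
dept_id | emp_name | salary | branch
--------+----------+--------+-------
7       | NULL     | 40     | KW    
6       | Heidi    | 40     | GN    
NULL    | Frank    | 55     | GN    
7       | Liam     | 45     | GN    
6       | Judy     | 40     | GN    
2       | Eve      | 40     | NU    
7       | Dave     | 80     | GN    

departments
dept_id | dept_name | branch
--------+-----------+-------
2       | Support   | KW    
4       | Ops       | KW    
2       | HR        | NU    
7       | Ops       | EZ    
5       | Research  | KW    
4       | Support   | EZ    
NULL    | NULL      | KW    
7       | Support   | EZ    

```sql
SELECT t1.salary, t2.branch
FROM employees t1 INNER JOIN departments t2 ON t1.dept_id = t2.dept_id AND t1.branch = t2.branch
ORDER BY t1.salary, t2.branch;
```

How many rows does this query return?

INNER JOIN keeps only pairs where the ON condition holds.
Matching on t1.dept_id = t2.dept_id AND t1.branch = t2.branch. A NULL in a compared column never satisfies the condition.
Matched pairs: 1.
Total: 1 rows.

1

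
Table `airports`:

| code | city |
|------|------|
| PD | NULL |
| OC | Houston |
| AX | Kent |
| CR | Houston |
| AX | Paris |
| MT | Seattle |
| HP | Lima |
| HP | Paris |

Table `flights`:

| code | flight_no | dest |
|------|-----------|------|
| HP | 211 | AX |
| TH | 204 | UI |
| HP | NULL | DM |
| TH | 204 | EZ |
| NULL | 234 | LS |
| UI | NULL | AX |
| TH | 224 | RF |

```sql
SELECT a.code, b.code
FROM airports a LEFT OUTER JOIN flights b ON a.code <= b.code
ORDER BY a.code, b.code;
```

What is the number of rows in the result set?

42

LEFT JOIN keeps every row from `airports`; unmatched rows get NULL for `flights`'s columns.
Matching on a.code <= b.code. A NULL in a compared column never satisfies the condition.
Matched pairs: 42; unmatched a rows kept: 0.
Total: 42 rows.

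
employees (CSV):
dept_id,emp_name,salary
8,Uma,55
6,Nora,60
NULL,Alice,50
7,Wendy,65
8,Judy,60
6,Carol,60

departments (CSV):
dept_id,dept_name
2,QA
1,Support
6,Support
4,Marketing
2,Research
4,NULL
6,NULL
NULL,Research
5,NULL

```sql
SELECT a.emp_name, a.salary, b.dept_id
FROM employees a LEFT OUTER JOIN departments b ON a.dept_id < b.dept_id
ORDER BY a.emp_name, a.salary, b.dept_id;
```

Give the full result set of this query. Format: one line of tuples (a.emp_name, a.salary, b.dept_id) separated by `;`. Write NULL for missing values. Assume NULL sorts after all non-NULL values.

LEFT JOIN keeps every row from `employees`; unmatched rows get NULL for `departments`'s columns.
Matching on a.dept_id < b.dept_id. A NULL in a compared column never satisfies the condition.
Matched pairs: 0; unmatched a rows kept: 6.

(Alice, 50, NULL); (Carol, 60, NULL); (Judy, 60, NULL); (Nora, 60, NULL); (Uma, 55, NULL); (Wendy, 65, NULL)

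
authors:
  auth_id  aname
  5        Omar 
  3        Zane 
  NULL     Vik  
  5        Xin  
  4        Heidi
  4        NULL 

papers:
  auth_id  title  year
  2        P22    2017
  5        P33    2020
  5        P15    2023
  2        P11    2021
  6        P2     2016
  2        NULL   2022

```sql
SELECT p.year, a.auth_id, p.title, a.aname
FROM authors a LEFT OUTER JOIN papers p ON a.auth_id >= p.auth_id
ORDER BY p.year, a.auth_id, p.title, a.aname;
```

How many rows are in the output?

20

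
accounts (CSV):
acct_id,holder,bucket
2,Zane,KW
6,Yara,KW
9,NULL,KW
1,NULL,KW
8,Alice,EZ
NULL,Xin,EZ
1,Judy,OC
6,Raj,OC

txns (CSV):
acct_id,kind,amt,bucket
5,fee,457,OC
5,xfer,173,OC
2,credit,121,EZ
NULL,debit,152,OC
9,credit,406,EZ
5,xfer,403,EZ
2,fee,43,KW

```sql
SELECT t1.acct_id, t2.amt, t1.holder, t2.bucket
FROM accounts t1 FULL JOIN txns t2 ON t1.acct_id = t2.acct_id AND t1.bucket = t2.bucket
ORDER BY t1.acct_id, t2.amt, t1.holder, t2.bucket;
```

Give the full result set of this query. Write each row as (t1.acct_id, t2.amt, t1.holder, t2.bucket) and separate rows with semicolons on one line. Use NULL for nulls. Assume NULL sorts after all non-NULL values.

FULL OUTER JOIN keeps every row from both sides; unmatched rows get NULL for the other side's columns.
Matching on t1.acct_id = t2.acct_id AND t1.bucket = t2.bucket. A NULL in a compared column never satisfies the condition.
- t1 (acct_id=2, bucket=KW) pairs with 1 row(s) of t2.
- t1 (acct_id=6, bucket=KW) has no partner → padded with NULL.
- t1 (acct_id=9, bucket=KW) has no partner → padded with NULL.
- t1 (acct_id=1, bucket=KW) has no partner → padded with NULL.
- t1 (acct_id=8, bucket=EZ) has no partner → padded with NULL.
- t1 (acct_id=NULL, bucket=EZ) has no partner → padded with NULL.
- t1 (acct_id=1, bucket=OC) has no partner → padded with NULL.
- t1 (acct_id=6, bucket=OC) has no partner → padded with NULL.
- 6 row(s) from t2 found no t1 partner → padded with NULL.

(1, NULL, Judy, NULL); (1, NULL, NULL, NULL); (2, 43, Zane, KW); (6, NULL, Raj, NULL); (6, NULL, Yara, NULL); (8, NULL, Alice, NULL); (9, NULL, NULL, NULL); (NULL, 121, NULL, EZ); (NULL, 152, NULL, OC); (NULL, 173, NULL, OC); (NULL, 403, NULL, EZ); (NULL, 406, NULL, EZ); (NULL, 457, NULL, OC); (NULL, NULL, Xin, NULL)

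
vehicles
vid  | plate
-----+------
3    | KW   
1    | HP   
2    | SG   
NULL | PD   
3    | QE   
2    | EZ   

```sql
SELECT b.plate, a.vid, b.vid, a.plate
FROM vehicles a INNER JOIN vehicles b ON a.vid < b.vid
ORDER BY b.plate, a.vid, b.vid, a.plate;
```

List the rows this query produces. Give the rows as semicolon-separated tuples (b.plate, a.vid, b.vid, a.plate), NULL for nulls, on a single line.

INNER JOIN keeps only pairs where the ON condition holds.
Matching on a.vid < b.vid. A NULL in a compared column never satisfies the condition.
- a (vid=3) has no partner → excluded.
- a (vid=1) pairs with 4 row(s) of b.
- a (vid=2) pairs with 2 row(s) of b.
- a (vid=NULL) has no partner → excluded.
- a (vid=3) has no partner → excluded.
- a (vid=2) pairs with 2 row(s) of b.
After projecting and ordering:
b.plate | a.vid | b.vid | a.plate
EZ | 1 | 2 | HP
KW | 1 | 3 | HP
KW | 2 | 3 | EZ
KW | 2 | 3 | SG
QE | 1 | 3 | HP
QE | 2 | 3 | EZ
QE | 2 | 3 | SG
SG | 1 | 2 | HP

(EZ, 1, 2, HP); (KW, 1, 3, HP); (KW, 2, 3, EZ); (KW, 2, 3, SG); (QE, 1, 3, HP); (QE, 2, 3, EZ); (QE, 2, 3, SG); (SG, 1, 2, HP)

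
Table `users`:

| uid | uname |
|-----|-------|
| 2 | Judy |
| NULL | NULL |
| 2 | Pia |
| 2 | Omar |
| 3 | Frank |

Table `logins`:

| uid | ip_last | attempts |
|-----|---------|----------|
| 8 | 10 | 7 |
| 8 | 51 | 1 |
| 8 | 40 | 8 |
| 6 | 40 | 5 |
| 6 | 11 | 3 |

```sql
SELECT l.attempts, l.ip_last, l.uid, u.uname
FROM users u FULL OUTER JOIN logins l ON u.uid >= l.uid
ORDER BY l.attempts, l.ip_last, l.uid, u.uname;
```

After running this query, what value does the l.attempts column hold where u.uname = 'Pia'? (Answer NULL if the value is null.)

FULL OUTER JOIN keeps every row from both sides; unmatched rows get NULL for the other side's columns.
Matching on u.uid >= l.uid. A NULL in a compared column never satisfies the condition.
Matched pairs: 0; unmatched u rows kept: 5; unmatched l rows kept: 5.

NULL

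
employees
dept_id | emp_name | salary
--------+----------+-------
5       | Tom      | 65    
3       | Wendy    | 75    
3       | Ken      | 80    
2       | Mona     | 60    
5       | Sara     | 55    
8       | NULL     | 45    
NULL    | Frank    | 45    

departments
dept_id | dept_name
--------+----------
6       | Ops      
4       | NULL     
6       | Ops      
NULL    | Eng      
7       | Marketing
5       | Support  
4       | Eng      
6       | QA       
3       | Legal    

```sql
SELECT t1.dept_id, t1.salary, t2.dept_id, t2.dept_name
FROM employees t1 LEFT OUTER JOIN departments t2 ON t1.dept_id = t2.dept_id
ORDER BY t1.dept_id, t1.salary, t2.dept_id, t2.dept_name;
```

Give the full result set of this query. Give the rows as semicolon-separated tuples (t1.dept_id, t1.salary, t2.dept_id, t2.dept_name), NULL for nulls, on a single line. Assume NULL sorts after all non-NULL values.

(2, 60, NULL, NULL); (3, 75, 3, Legal); (3, 80, 3, Legal); (5, 55, 5, Support); (5, 65, 5, Support); (8, 45, NULL, NULL); (NULL, 45, NULL, NULL)

LEFT JOIN keeps every row from `employees`; unmatched rows get NULL for `departments`'s columns.
Matching on t1.dept_id = t2.dept_id. A NULL in a compared column never satisfies the condition.
- t1 (dept_id=5) pairs with 1 row(s) of t2.
- t1 (dept_id=3) pairs with 1 row(s) of t2.
- t1 (dept_id=3) pairs with 1 row(s) of t2.
- t1 (dept_id=2) has no partner → padded with NULL.
- t1 (dept_id=5) pairs with 1 row(s) of t2.
- t1 (dept_id=8) has no partner → padded with NULL.
- t1 (dept_id=NULL) has no partner → padded with NULL.
After projecting and ordering:
t1.dept_id | t1.salary | t2.dept_id | t2.dept_name
2 | 60 | NULL | NULL
3 | 75 | 3 | Legal
3 | 80 | 3 | Legal
5 | 55 | 5 | Support
5 | 65 | 5 | Support
8 | 45 | NULL | NULL
NULL | 45 | NULL | NULL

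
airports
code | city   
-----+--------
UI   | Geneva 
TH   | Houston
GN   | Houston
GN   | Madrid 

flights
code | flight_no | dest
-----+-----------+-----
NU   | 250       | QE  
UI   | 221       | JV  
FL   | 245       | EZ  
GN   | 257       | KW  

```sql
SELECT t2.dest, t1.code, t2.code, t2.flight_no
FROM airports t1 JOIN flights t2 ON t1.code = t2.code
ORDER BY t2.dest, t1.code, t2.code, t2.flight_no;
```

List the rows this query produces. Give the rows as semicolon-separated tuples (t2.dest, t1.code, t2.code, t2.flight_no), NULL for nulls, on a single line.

INNER JOIN keeps only pairs where the ON condition holds.
Matching on t1.code = t2.code.
- t1[0] code=UI → 1 match(es) in t2 → 1 row(s).
- t1[1] code=TH → no match; dropped.
- t1[2] code=GN → 1 match(es) in t2 → 1 row(s).
- t1[3] code=GN → 1 match(es) in t2 → 1 row(s).
After projecting and ordering:
t2.dest | t1.code | t2.code | t2.flight_no
JV | UI | UI | 221
KW | GN | GN | 257
KW | GN | GN | 257

(JV, UI, UI, 221); (KW, GN, GN, 257); (KW, GN, GN, 257)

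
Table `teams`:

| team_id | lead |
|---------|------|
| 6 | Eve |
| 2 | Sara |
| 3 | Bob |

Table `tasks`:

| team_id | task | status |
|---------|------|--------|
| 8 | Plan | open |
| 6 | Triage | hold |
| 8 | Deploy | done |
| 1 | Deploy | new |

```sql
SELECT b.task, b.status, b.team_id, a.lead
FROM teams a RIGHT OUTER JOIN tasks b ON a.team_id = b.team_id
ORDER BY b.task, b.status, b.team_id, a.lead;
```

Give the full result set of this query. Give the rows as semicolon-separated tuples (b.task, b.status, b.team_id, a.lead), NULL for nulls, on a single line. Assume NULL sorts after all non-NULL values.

RIGHT JOIN keeps every row from `tasks`; unmatched rows get NULL for `teams`'s columns.
Matching on a.team_id = b.team_id.
- a[0] team_id=6 → 1 match(es) in b → 1 row(s).
- a[1] team_id=2 → no match.
- a[2] team_id=3 → no match.
- plus 3 unmatched b row(s), each kept with NULL a columns.
After projecting and ordering:
b.task | b.status | b.team_id | a.lead
Deploy | done | 8 | NULL
Deploy | new | 1 | NULL
Plan | open | 8 | NULL
Triage | hold | 6 | Eve

(Deploy, done, 8, NULL); (Deploy, new, 1, NULL); (Plan, open, 8, NULL); (Triage, hold, 6, Eve)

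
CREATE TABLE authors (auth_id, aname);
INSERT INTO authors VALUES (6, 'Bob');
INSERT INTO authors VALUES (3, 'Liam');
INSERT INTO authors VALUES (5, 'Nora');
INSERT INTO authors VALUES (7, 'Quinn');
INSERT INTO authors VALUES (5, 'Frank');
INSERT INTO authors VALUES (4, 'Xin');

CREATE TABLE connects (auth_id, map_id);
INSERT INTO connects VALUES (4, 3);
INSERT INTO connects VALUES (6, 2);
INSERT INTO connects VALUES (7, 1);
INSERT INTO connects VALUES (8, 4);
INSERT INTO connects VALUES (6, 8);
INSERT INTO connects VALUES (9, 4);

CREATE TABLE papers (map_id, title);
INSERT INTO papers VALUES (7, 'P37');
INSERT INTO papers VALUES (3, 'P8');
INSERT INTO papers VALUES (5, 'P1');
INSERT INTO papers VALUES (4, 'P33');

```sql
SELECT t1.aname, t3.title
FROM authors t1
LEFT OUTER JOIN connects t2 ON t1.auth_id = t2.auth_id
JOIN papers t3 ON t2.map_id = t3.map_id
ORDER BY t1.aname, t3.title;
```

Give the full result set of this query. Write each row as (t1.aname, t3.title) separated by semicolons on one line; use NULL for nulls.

(Xin, P8)

Joins associate left-to-right: authors LEFT JOIN connects on auth_id gives 7 intermediate row(s).
Then INNER JOIN `papers t3` on map_id: keep only rows whose t2.map_id appears in t3.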